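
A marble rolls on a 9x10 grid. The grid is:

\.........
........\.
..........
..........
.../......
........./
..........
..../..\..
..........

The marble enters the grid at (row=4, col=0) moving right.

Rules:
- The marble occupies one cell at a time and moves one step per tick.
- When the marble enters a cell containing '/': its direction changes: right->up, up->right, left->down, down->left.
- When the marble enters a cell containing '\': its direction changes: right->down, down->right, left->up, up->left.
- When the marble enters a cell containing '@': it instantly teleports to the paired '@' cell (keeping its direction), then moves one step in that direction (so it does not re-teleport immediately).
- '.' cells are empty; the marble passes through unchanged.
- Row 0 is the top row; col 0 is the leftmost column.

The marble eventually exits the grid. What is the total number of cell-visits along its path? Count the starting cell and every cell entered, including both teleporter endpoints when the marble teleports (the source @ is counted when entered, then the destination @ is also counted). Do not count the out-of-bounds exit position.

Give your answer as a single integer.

Step 1: enter (4,0), '.' pass, move right to (4,1)
Step 2: enter (4,1), '.' pass, move right to (4,2)
Step 3: enter (4,2), '.' pass, move right to (4,3)
Step 4: enter (4,3), '/' deflects right->up, move up to (3,3)
Step 5: enter (3,3), '.' pass, move up to (2,3)
Step 6: enter (2,3), '.' pass, move up to (1,3)
Step 7: enter (1,3), '.' pass, move up to (0,3)
Step 8: enter (0,3), '.' pass, move up to (-1,3)
Step 9: at (-1,3) — EXIT via top edge, pos 3
Path length (cell visits): 8

Answer: 8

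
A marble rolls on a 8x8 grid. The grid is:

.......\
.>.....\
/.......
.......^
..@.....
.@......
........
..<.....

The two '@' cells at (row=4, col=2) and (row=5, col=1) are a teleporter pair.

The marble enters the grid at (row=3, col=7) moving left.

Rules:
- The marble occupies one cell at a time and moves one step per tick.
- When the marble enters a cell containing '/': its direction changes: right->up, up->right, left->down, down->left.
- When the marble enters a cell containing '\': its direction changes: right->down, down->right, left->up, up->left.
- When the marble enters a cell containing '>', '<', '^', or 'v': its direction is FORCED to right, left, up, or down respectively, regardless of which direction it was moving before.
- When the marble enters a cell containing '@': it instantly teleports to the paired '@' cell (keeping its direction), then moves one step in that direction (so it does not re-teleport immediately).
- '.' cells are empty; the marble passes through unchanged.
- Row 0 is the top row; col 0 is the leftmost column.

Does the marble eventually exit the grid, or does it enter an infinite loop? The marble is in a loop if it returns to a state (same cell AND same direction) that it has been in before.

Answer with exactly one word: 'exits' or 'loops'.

Answer: loops

Derivation:
Step 1: enter (3,7), '^' forces left->up, move up to (2,7)
Step 2: enter (2,7), '.' pass, move up to (1,7)
Step 3: enter (1,7), '\' deflects up->left, move left to (1,6)
Step 4: enter (1,6), '.' pass, move left to (1,5)
Step 5: enter (1,5), '.' pass, move left to (1,4)
Step 6: enter (1,4), '.' pass, move left to (1,3)
Step 7: enter (1,3), '.' pass, move left to (1,2)
Step 8: enter (1,2), '.' pass, move left to (1,1)
Step 9: enter (1,1), '>' forces left->right, move right to (1,2)
Step 10: enter (1,2), '.' pass, move right to (1,3)
Step 11: enter (1,3), '.' pass, move right to (1,4)
Step 12: enter (1,4), '.' pass, move right to (1,5)
Step 13: enter (1,5), '.' pass, move right to (1,6)
Step 14: enter (1,6), '.' pass, move right to (1,7)
Step 15: enter (1,7), '\' deflects right->down, move down to (2,7)
Step 16: enter (2,7), '.' pass, move down to (3,7)
Step 17: enter (3,7), '^' forces down->up, move up to (2,7)
Step 18: at (2,7) dir=up — LOOP DETECTED (seen before)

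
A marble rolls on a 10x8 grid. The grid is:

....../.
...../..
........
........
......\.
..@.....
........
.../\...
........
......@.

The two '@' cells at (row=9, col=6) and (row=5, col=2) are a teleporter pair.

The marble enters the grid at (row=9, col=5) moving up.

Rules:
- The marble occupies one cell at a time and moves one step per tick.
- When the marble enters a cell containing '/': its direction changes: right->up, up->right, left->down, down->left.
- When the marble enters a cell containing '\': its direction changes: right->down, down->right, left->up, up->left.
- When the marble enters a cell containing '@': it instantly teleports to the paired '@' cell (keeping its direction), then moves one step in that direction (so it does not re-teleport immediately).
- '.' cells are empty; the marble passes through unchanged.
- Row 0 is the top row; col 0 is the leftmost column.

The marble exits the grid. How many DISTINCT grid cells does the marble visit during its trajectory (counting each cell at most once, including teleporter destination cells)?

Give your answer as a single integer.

Step 1: enter (9,5), '.' pass, move up to (8,5)
Step 2: enter (8,5), '.' pass, move up to (7,5)
Step 3: enter (7,5), '.' pass, move up to (6,5)
Step 4: enter (6,5), '.' pass, move up to (5,5)
Step 5: enter (5,5), '.' pass, move up to (4,5)
Step 6: enter (4,5), '.' pass, move up to (3,5)
Step 7: enter (3,5), '.' pass, move up to (2,5)
Step 8: enter (2,5), '.' pass, move up to (1,5)
Step 9: enter (1,5), '/' deflects up->right, move right to (1,6)
Step 10: enter (1,6), '.' pass, move right to (1,7)
Step 11: enter (1,7), '.' pass, move right to (1,8)
Step 12: at (1,8) — EXIT via right edge, pos 1
Distinct cells visited: 11 (path length 11)

Answer: 11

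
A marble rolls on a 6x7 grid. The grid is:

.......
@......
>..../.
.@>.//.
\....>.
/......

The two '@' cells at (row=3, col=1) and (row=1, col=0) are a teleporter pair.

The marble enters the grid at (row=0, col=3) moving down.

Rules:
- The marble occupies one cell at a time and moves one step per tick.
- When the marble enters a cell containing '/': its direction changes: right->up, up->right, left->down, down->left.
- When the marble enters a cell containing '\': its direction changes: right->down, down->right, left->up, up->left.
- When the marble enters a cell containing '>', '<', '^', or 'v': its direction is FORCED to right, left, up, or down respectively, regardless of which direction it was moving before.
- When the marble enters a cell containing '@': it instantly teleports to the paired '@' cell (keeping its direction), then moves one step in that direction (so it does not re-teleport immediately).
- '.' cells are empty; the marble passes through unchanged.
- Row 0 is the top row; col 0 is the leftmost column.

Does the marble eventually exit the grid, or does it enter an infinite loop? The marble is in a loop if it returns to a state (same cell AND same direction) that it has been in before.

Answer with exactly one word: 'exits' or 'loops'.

Step 1: enter (0,3), '.' pass, move down to (1,3)
Step 2: enter (1,3), '.' pass, move down to (2,3)
Step 3: enter (2,3), '.' pass, move down to (3,3)
Step 4: enter (3,3), '.' pass, move down to (4,3)
Step 5: enter (4,3), '.' pass, move down to (5,3)
Step 6: enter (5,3), '.' pass, move down to (6,3)
Step 7: at (6,3) — EXIT via bottom edge, pos 3

Answer: exits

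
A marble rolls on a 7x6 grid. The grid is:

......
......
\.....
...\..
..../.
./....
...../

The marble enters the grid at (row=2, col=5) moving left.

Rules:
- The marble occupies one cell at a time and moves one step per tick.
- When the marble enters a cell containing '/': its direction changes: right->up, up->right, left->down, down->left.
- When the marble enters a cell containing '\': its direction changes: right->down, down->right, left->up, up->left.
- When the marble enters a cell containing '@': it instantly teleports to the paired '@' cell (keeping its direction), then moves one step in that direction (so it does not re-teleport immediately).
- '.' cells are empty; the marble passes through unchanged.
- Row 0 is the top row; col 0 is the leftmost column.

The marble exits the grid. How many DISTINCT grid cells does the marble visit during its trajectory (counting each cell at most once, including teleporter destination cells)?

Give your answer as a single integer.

Step 1: enter (2,5), '.' pass, move left to (2,4)
Step 2: enter (2,4), '.' pass, move left to (2,3)
Step 3: enter (2,3), '.' pass, move left to (2,2)
Step 4: enter (2,2), '.' pass, move left to (2,1)
Step 5: enter (2,1), '.' pass, move left to (2,0)
Step 6: enter (2,0), '\' deflects left->up, move up to (1,0)
Step 7: enter (1,0), '.' pass, move up to (0,0)
Step 8: enter (0,0), '.' pass, move up to (-1,0)
Step 9: at (-1,0) — EXIT via top edge, pos 0
Distinct cells visited: 8 (path length 8)

Answer: 8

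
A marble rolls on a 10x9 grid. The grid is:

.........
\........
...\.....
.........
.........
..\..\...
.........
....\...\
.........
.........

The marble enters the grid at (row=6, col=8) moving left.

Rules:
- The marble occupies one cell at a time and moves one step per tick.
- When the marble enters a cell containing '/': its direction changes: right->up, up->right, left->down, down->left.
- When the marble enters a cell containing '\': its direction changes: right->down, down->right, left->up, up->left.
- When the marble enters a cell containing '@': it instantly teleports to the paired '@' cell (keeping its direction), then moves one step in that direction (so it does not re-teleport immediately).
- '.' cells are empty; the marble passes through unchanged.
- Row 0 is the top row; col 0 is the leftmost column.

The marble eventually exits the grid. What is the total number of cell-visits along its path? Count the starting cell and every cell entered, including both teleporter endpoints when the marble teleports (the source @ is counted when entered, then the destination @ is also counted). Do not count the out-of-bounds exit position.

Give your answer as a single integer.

Step 1: enter (6,8), '.' pass, move left to (6,7)
Step 2: enter (6,7), '.' pass, move left to (6,6)
Step 3: enter (6,6), '.' pass, move left to (6,5)
Step 4: enter (6,5), '.' pass, move left to (6,4)
Step 5: enter (6,4), '.' pass, move left to (6,3)
Step 6: enter (6,3), '.' pass, move left to (6,2)
Step 7: enter (6,2), '.' pass, move left to (6,1)
Step 8: enter (6,1), '.' pass, move left to (6,0)
Step 9: enter (6,0), '.' pass, move left to (6,-1)
Step 10: at (6,-1) — EXIT via left edge, pos 6
Path length (cell visits): 9

Answer: 9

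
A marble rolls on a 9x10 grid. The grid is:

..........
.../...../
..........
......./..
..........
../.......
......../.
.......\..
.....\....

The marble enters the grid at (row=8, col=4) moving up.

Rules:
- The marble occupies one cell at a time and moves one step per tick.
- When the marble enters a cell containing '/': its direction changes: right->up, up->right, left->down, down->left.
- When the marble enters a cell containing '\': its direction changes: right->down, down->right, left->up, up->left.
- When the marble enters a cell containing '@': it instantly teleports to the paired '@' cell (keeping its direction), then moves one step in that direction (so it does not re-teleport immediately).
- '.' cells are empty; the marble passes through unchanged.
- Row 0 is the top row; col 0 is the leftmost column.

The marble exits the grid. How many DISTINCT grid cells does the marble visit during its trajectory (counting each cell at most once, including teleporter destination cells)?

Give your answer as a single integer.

Step 1: enter (8,4), '.' pass, move up to (7,4)
Step 2: enter (7,4), '.' pass, move up to (6,4)
Step 3: enter (6,4), '.' pass, move up to (5,4)
Step 4: enter (5,4), '.' pass, move up to (4,4)
Step 5: enter (4,4), '.' pass, move up to (3,4)
Step 6: enter (3,4), '.' pass, move up to (2,4)
Step 7: enter (2,4), '.' pass, move up to (1,4)
Step 8: enter (1,4), '.' pass, move up to (0,4)
Step 9: enter (0,4), '.' pass, move up to (-1,4)
Step 10: at (-1,4) — EXIT via top edge, pos 4
Distinct cells visited: 9 (path length 9)

Answer: 9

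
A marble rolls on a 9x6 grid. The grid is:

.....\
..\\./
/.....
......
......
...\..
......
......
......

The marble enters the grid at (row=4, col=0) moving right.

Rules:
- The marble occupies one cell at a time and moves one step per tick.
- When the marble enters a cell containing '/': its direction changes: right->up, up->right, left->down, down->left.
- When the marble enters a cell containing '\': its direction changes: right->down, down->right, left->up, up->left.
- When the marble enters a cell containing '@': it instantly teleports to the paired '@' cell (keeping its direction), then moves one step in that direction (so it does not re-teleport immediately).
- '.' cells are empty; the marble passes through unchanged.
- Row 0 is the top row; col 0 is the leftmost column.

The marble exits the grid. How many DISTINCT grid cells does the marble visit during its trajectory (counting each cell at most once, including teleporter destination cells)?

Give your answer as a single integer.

Step 1: enter (4,0), '.' pass, move right to (4,1)
Step 2: enter (4,1), '.' pass, move right to (4,2)
Step 3: enter (4,2), '.' pass, move right to (4,3)
Step 4: enter (4,3), '.' pass, move right to (4,4)
Step 5: enter (4,4), '.' pass, move right to (4,5)
Step 6: enter (4,5), '.' pass, move right to (4,6)
Step 7: at (4,6) — EXIT via right edge, pos 4
Distinct cells visited: 6 (path length 6)

Answer: 6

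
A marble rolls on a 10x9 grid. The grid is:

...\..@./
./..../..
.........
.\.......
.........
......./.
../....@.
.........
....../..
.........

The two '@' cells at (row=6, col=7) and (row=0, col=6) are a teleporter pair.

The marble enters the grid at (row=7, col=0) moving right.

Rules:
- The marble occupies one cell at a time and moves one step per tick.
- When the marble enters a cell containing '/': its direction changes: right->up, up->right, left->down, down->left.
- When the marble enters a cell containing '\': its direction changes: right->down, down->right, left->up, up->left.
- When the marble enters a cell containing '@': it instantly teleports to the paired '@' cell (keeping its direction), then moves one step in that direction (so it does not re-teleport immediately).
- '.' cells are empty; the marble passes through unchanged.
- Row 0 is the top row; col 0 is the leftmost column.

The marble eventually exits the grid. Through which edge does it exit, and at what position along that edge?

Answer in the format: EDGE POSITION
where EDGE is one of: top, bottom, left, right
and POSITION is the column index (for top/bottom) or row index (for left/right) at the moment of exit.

Answer: right 7

Derivation:
Step 1: enter (7,0), '.' pass, move right to (7,1)
Step 2: enter (7,1), '.' pass, move right to (7,2)
Step 3: enter (7,2), '.' pass, move right to (7,3)
Step 4: enter (7,3), '.' pass, move right to (7,4)
Step 5: enter (7,4), '.' pass, move right to (7,5)
Step 6: enter (7,5), '.' pass, move right to (7,6)
Step 7: enter (7,6), '.' pass, move right to (7,7)
Step 8: enter (7,7), '.' pass, move right to (7,8)
Step 9: enter (7,8), '.' pass, move right to (7,9)
Step 10: at (7,9) — EXIT via right edge, pos 7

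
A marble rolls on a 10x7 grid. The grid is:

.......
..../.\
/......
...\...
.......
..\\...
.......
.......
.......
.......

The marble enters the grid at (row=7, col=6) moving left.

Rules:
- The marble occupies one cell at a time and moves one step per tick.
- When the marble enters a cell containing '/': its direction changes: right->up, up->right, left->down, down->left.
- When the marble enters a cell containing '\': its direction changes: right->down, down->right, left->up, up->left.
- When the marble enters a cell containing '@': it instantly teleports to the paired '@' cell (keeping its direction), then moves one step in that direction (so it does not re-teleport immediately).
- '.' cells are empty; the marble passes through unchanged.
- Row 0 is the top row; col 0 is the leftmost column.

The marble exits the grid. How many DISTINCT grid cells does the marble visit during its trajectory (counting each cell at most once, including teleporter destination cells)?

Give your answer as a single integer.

Answer: 7

Derivation:
Step 1: enter (7,6), '.' pass, move left to (7,5)
Step 2: enter (7,5), '.' pass, move left to (7,4)
Step 3: enter (7,4), '.' pass, move left to (7,3)
Step 4: enter (7,3), '.' pass, move left to (7,2)
Step 5: enter (7,2), '.' pass, move left to (7,1)
Step 6: enter (7,1), '.' pass, move left to (7,0)
Step 7: enter (7,0), '.' pass, move left to (7,-1)
Step 8: at (7,-1) — EXIT via left edge, pos 7
Distinct cells visited: 7 (path length 7)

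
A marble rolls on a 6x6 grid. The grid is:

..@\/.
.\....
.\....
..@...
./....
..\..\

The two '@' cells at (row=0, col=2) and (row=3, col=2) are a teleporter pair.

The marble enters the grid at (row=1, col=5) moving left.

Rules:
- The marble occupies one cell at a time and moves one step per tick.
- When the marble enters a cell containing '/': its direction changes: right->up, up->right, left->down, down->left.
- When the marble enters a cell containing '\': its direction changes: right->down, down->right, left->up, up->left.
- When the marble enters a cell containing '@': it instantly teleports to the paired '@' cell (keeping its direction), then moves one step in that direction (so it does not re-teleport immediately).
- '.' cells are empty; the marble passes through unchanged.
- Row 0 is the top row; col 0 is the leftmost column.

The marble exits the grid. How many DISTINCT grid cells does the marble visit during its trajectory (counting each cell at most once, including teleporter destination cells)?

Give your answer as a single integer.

Step 1: enter (1,5), '.' pass, move left to (1,4)
Step 2: enter (1,4), '.' pass, move left to (1,3)
Step 3: enter (1,3), '.' pass, move left to (1,2)
Step 4: enter (1,2), '.' pass, move left to (1,1)
Step 5: enter (1,1), '\' deflects left->up, move up to (0,1)
Step 6: enter (0,1), '.' pass, move up to (-1,1)
Step 7: at (-1,1) — EXIT via top edge, pos 1
Distinct cells visited: 6 (path length 6)

Answer: 6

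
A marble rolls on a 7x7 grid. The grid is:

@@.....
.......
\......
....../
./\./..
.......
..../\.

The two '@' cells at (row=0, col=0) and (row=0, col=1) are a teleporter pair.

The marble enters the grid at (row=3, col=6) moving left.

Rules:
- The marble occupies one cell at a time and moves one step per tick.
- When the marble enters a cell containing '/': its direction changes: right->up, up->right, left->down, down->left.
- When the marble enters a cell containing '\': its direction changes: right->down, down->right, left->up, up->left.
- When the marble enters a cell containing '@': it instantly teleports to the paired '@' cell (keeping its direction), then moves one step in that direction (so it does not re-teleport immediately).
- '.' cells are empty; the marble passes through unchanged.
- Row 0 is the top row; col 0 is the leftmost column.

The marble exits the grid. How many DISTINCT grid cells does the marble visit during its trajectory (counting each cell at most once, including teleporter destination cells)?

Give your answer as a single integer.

Answer: 4

Derivation:
Step 1: enter (3,6), '/' deflects left->down, move down to (4,6)
Step 2: enter (4,6), '.' pass, move down to (5,6)
Step 3: enter (5,6), '.' pass, move down to (6,6)
Step 4: enter (6,6), '.' pass, move down to (7,6)
Step 5: at (7,6) — EXIT via bottom edge, pos 6
Distinct cells visited: 4 (path length 4)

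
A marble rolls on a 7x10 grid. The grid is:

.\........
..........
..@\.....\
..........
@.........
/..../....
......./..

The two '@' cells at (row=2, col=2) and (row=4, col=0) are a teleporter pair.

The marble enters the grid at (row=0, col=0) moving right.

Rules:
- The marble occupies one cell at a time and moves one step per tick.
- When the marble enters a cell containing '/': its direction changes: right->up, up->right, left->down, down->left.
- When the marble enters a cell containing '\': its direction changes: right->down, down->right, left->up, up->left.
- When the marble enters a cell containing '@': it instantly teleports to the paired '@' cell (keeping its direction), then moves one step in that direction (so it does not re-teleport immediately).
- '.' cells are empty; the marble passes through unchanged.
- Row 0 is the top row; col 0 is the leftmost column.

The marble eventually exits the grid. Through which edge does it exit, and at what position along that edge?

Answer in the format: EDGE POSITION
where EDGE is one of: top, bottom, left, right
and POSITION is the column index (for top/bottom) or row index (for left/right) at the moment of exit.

Answer: bottom 1

Derivation:
Step 1: enter (0,0), '.' pass, move right to (0,1)
Step 2: enter (0,1), '\' deflects right->down, move down to (1,1)
Step 3: enter (1,1), '.' pass, move down to (2,1)
Step 4: enter (2,1), '.' pass, move down to (3,1)
Step 5: enter (3,1), '.' pass, move down to (4,1)
Step 6: enter (4,1), '.' pass, move down to (5,1)
Step 7: enter (5,1), '.' pass, move down to (6,1)
Step 8: enter (6,1), '.' pass, move down to (7,1)
Step 9: at (7,1) — EXIT via bottom edge, pos 1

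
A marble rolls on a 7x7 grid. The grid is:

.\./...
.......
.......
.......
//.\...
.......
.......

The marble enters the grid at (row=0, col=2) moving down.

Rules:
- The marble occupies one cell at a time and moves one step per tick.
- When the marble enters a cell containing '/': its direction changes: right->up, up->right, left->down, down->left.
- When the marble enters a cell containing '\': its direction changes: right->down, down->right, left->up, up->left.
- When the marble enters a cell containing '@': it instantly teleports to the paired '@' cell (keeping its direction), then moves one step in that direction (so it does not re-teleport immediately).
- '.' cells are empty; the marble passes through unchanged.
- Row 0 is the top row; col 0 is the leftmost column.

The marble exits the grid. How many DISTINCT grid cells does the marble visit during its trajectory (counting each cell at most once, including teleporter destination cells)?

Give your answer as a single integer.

Answer: 7

Derivation:
Step 1: enter (0,2), '.' pass, move down to (1,2)
Step 2: enter (1,2), '.' pass, move down to (2,2)
Step 3: enter (2,2), '.' pass, move down to (3,2)
Step 4: enter (3,2), '.' pass, move down to (4,2)
Step 5: enter (4,2), '.' pass, move down to (5,2)
Step 6: enter (5,2), '.' pass, move down to (6,2)
Step 7: enter (6,2), '.' pass, move down to (7,2)
Step 8: at (7,2) — EXIT via bottom edge, pos 2
Distinct cells visited: 7 (path length 7)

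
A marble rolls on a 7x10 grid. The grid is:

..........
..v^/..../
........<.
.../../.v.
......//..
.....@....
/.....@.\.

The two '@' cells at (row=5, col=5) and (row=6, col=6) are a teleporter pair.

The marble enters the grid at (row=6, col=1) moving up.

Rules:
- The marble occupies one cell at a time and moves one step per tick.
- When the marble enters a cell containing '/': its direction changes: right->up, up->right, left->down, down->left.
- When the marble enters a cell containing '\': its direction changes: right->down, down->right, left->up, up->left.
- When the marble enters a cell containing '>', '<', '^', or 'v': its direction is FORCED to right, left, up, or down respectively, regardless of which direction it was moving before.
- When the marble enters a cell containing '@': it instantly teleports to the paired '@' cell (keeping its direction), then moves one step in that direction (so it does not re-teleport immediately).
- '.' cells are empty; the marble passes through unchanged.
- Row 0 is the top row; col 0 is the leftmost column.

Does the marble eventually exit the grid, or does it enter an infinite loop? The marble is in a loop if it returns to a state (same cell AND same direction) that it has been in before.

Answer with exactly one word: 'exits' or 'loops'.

Answer: exits

Derivation:
Step 1: enter (6,1), '.' pass, move up to (5,1)
Step 2: enter (5,1), '.' pass, move up to (4,1)
Step 3: enter (4,1), '.' pass, move up to (3,1)
Step 4: enter (3,1), '.' pass, move up to (2,1)
Step 5: enter (2,1), '.' pass, move up to (1,1)
Step 6: enter (1,1), '.' pass, move up to (0,1)
Step 7: enter (0,1), '.' pass, move up to (-1,1)
Step 8: at (-1,1) — EXIT via top edge, pos 1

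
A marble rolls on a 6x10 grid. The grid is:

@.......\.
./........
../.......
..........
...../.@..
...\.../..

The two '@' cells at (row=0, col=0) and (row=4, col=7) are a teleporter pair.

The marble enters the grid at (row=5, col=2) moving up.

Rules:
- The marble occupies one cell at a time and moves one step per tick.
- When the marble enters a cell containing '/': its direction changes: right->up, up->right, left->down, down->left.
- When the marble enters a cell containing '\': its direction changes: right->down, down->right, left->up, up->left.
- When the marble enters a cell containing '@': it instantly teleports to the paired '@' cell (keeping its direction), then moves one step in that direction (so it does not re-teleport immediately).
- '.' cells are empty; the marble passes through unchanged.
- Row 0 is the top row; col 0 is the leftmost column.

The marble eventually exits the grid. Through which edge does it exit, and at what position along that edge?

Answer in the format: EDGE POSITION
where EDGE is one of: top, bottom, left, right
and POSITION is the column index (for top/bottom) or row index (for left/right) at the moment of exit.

Answer: right 2

Derivation:
Step 1: enter (5,2), '.' pass, move up to (4,2)
Step 2: enter (4,2), '.' pass, move up to (3,2)
Step 3: enter (3,2), '.' pass, move up to (2,2)
Step 4: enter (2,2), '/' deflects up->right, move right to (2,3)
Step 5: enter (2,3), '.' pass, move right to (2,4)
Step 6: enter (2,4), '.' pass, move right to (2,5)
Step 7: enter (2,5), '.' pass, move right to (2,6)
Step 8: enter (2,6), '.' pass, move right to (2,7)
Step 9: enter (2,7), '.' pass, move right to (2,8)
Step 10: enter (2,8), '.' pass, move right to (2,9)
Step 11: enter (2,9), '.' pass, move right to (2,10)
Step 12: at (2,10) — EXIT via right edge, pos 2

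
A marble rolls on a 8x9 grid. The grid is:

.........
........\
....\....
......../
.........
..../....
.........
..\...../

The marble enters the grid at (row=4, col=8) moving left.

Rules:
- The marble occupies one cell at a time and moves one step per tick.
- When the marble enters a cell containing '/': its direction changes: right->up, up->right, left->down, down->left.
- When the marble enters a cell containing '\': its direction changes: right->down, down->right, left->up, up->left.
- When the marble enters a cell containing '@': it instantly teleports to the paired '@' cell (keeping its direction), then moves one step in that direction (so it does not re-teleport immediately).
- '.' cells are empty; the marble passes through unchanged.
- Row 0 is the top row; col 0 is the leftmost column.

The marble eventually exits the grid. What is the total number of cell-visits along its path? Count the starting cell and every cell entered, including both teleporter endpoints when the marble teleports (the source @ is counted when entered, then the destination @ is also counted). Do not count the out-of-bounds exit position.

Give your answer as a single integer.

Step 1: enter (4,8), '.' pass, move left to (4,7)
Step 2: enter (4,7), '.' pass, move left to (4,6)
Step 3: enter (4,6), '.' pass, move left to (4,5)
Step 4: enter (4,5), '.' pass, move left to (4,4)
Step 5: enter (4,4), '.' pass, move left to (4,3)
Step 6: enter (4,3), '.' pass, move left to (4,2)
Step 7: enter (4,2), '.' pass, move left to (4,1)
Step 8: enter (4,1), '.' pass, move left to (4,0)
Step 9: enter (4,0), '.' pass, move left to (4,-1)
Step 10: at (4,-1) — EXIT via left edge, pos 4
Path length (cell visits): 9

Answer: 9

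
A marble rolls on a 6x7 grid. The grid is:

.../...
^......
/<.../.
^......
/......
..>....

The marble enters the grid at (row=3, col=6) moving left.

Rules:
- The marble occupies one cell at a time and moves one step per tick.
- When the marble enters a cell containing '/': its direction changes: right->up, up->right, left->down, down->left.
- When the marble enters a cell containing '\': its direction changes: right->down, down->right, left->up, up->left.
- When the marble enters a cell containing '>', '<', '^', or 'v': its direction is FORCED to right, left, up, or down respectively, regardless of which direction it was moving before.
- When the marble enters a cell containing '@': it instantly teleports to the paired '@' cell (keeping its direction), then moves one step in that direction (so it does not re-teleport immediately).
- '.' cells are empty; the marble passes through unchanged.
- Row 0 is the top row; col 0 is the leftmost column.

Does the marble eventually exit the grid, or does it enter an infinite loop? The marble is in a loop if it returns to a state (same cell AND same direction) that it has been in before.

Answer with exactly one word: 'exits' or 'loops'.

Answer: loops

Derivation:
Step 1: enter (3,6), '.' pass, move left to (3,5)
Step 2: enter (3,5), '.' pass, move left to (3,4)
Step 3: enter (3,4), '.' pass, move left to (3,3)
Step 4: enter (3,3), '.' pass, move left to (3,2)
Step 5: enter (3,2), '.' pass, move left to (3,1)
Step 6: enter (3,1), '.' pass, move left to (3,0)
Step 7: enter (3,0), '^' forces left->up, move up to (2,0)
Step 8: enter (2,0), '/' deflects up->right, move right to (2,1)
Step 9: enter (2,1), '<' forces right->left, move left to (2,0)
Step 10: enter (2,0), '/' deflects left->down, move down to (3,0)
Step 11: enter (3,0), '^' forces down->up, move up to (2,0)
Step 12: at (2,0) dir=up — LOOP DETECTED (seen before)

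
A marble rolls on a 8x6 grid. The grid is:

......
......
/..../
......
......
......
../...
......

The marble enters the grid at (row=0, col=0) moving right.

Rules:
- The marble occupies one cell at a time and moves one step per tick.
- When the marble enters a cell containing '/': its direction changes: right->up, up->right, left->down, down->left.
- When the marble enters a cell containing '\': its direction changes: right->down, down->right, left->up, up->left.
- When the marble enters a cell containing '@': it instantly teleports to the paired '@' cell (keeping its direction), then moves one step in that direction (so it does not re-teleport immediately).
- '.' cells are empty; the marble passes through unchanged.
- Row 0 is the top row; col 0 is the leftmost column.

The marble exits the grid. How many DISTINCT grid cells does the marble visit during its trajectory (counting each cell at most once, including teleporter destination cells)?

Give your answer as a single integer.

Step 1: enter (0,0), '.' pass, move right to (0,1)
Step 2: enter (0,1), '.' pass, move right to (0,2)
Step 3: enter (0,2), '.' pass, move right to (0,3)
Step 4: enter (0,3), '.' pass, move right to (0,4)
Step 5: enter (0,4), '.' pass, move right to (0,5)
Step 6: enter (0,5), '.' pass, move right to (0,6)
Step 7: at (0,6) — EXIT via right edge, pos 0
Distinct cells visited: 6 (path length 6)

Answer: 6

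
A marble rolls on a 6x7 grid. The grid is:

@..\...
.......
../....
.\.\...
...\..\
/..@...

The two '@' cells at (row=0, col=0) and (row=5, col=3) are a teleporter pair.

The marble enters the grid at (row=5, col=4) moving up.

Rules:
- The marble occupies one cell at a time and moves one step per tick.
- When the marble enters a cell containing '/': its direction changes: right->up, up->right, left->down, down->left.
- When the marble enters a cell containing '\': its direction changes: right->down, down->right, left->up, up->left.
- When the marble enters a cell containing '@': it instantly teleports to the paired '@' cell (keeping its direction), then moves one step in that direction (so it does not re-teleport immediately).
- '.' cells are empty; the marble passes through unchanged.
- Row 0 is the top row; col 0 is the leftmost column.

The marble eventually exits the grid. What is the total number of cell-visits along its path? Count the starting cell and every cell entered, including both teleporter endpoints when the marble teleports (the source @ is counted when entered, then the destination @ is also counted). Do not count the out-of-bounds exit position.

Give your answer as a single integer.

Step 1: enter (5,4), '.' pass, move up to (4,4)
Step 2: enter (4,4), '.' pass, move up to (3,4)
Step 3: enter (3,4), '.' pass, move up to (2,4)
Step 4: enter (2,4), '.' pass, move up to (1,4)
Step 5: enter (1,4), '.' pass, move up to (0,4)
Step 6: enter (0,4), '.' pass, move up to (-1,4)
Step 7: at (-1,4) — EXIT via top edge, pos 4
Path length (cell visits): 6

Answer: 6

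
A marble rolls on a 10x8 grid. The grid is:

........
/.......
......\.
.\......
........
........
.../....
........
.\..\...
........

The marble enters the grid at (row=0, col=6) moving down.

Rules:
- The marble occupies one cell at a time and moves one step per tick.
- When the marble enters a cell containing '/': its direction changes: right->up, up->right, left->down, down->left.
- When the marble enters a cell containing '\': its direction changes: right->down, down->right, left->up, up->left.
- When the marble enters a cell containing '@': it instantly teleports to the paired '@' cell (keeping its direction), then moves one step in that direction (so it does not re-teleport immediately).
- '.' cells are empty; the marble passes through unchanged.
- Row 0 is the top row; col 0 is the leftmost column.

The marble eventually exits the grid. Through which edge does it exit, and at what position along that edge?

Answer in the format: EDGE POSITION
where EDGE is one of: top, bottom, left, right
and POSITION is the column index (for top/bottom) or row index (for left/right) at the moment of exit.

Step 1: enter (0,6), '.' pass, move down to (1,6)
Step 2: enter (1,6), '.' pass, move down to (2,6)
Step 3: enter (2,6), '\' deflects down->right, move right to (2,7)
Step 4: enter (2,7), '.' pass, move right to (2,8)
Step 5: at (2,8) — EXIT via right edge, pos 2

Answer: right 2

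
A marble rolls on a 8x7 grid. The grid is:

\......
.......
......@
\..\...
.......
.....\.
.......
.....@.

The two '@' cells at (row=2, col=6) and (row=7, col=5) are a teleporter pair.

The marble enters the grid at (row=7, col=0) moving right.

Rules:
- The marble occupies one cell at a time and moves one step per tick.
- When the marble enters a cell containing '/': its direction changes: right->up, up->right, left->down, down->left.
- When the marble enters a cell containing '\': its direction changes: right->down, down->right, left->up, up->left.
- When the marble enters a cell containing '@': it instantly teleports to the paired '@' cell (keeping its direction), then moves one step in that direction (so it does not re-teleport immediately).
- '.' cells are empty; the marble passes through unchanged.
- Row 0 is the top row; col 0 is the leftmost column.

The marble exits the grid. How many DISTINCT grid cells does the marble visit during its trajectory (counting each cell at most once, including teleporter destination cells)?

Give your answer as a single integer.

Step 1: enter (7,0), '.' pass, move right to (7,1)
Step 2: enter (7,1), '.' pass, move right to (7,2)
Step 3: enter (7,2), '.' pass, move right to (7,3)
Step 4: enter (7,3), '.' pass, move right to (7,4)
Step 5: enter (7,4), '.' pass, move right to (7,5)
Step 6: enter (7,5), '@' teleport (7,5)->(2,6), also enter (2,6), move right to (2,7)
Step 7: at (2,7) — EXIT via right edge, pos 2
Distinct cells visited: 7 (path length 7)

Answer: 7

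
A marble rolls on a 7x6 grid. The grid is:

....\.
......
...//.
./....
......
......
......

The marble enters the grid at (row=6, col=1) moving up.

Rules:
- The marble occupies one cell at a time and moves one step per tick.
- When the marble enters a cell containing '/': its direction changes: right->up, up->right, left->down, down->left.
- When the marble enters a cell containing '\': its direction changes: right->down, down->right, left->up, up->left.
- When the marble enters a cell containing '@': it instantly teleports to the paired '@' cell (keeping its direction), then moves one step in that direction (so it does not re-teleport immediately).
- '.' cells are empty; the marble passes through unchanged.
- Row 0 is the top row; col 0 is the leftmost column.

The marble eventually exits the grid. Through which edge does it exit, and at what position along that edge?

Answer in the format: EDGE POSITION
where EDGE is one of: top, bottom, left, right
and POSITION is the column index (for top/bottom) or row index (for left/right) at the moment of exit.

Step 1: enter (6,1), '.' pass, move up to (5,1)
Step 2: enter (5,1), '.' pass, move up to (4,1)
Step 3: enter (4,1), '.' pass, move up to (3,1)
Step 4: enter (3,1), '/' deflects up->right, move right to (3,2)
Step 5: enter (3,2), '.' pass, move right to (3,3)
Step 6: enter (3,3), '.' pass, move right to (3,4)
Step 7: enter (3,4), '.' pass, move right to (3,5)
Step 8: enter (3,5), '.' pass, move right to (3,6)
Step 9: at (3,6) — EXIT via right edge, pos 3

Answer: right 3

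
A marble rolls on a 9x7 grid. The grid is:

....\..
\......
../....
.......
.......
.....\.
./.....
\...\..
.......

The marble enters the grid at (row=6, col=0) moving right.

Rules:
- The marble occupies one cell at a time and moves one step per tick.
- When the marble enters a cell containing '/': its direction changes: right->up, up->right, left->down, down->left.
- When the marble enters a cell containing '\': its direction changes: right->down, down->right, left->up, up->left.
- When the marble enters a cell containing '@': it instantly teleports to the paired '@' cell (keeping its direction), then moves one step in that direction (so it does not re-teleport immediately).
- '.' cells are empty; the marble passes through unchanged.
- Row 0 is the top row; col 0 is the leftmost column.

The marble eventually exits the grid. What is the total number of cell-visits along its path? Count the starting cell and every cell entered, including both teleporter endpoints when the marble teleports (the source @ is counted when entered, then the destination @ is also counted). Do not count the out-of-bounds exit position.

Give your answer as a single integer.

Answer: 8

Derivation:
Step 1: enter (6,0), '.' pass, move right to (6,1)
Step 2: enter (6,1), '/' deflects right->up, move up to (5,1)
Step 3: enter (5,1), '.' pass, move up to (4,1)
Step 4: enter (4,1), '.' pass, move up to (3,1)
Step 5: enter (3,1), '.' pass, move up to (2,1)
Step 6: enter (2,1), '.' pass, move up to (1,1)
Step 7: enter (1,1), '.' pass, move up to (0,1)
Step 8: enter (0,1), '.' pass, move up to (-1,1)
Step 9: at (-1,1) — EXIT via top edge, pos 1
Path length (cell visits): 8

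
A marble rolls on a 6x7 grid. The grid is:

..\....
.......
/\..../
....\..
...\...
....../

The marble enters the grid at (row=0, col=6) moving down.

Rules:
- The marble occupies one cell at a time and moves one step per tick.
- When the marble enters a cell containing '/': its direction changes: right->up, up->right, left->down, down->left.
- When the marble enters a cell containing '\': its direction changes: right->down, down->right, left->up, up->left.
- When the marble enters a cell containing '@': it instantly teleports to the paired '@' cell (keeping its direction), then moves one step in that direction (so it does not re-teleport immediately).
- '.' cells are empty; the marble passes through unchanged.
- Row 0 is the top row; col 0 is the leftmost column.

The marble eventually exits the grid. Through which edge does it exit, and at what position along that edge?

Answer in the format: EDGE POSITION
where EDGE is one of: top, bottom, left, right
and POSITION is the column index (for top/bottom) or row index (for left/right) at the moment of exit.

Answer: top 1

Derivation:
Step 1: enter (0,6), '.' pass, move down to (1,6)
Step 2: enter (1,6), '.' pass, move down to (2,6)
Step 3: enter (2,6), '/' deflects down->left, move left to (2,5)
Step 4: enter (2,5), '.' pass, move left to (2,4)
Step 5: enter (2,4), '.' pass, move left to (2,3)
Step 6: enter (2,3), '.' pass, move left to (2,2)
Step 7: enter (2,2), '.' pass, move left to (2,1)
Step 8: enter (2,1), '\' deflects left->up, move up to (1,1)
Step 9: enter (1,1), '.' pass, move up to (0,1)
Step 10: enter (0,1), '.' pass, move up to (-1,1)
Step 11: at (-1,1) — EXIT via top edge, pos 1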